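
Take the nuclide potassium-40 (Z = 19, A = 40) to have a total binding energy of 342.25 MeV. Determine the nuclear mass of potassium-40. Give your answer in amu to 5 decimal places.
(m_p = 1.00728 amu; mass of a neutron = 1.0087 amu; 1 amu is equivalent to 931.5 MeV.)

39.95360 amu

Mass defect = 342.25 MeV / (931.5 MeV/amu) = 0.3674181 amu
Constituent mass = 19(1.00728) + 21(1.0087) = 40.32102 amu
Nuclear mass = 40.32102 − 0.3674181 = 39.9536019 amu ≈ 39.95360 amu (to 5 decimal places)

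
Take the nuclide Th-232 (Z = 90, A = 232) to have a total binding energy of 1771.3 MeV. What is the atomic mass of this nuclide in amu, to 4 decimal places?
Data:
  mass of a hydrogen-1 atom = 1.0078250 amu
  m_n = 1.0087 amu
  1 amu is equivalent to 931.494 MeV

232.0381 amu

Mass defect = 1771.3 MeV / (931.494 MeV/amu) = 1.901569 amu
Constituent mass = 90(1.0078250) + 142(1.0087) = 233.9396500 amu
Atomic mass = 233.9396500 − 1.901569 = 232.0380810 amu ≈ 232.0381 amu (to 4 decimal places)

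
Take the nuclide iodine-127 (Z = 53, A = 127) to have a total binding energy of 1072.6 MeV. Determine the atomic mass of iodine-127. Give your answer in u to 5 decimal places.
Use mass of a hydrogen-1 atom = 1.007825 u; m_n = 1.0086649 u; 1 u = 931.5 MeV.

Mass defect = 1072.6 MeV / (931.5 MeV/u) = 1.1514761 u
Constituent mass = 53(1.007825) + 74(1.0086649) = 128.0559276 u
Atomic mass = 128.0559276 − 1.1514761 = 126.9044515 u ≈ 126.90445 u (to 5 decimal places)

126.90445 u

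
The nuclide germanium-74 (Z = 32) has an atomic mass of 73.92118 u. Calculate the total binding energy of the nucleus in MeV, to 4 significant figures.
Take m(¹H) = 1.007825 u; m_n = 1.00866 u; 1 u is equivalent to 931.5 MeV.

The nucleus contains 32 protons and 74 − 32 = 42 neutrons.
Mass of separated nucleons = 32(1.007825) + 42(1.00866) = 32.250400 + 42.36372 = 74.614120 u
Mass defect Δm = 74.614120 − 73.92118 = 0.692940 u
Binding energy = Δm·c² = 0.692940 × 931.5 MeV/u = 645.474 MeV

645.5 MeV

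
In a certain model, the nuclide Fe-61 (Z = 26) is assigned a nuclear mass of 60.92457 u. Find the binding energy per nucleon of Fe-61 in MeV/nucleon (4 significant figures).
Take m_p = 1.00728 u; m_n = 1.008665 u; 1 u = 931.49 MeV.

8.673 MeV/nucleon

Σm = 26·m_p + 35·m_n = 26.18928 + 35.303275 = 61.492555 u
The mass defect is 61.492555 − 60.92457 = 0.567985 u.
Binding energy = Δm·c² = 0.567985 × 931.49 MeV/u = 529.072 MeV
Dividing by A = 61 gives 8.673 MeV per nucleon.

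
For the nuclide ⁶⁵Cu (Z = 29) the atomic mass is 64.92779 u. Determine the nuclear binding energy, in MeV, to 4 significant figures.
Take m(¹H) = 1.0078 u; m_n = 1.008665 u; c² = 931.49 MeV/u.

568.5 MeV

With 29 protons and 36 neutrons (A = 65):
Mass of separated nucleons = 29(1.0078) + 36(1.008665) = 29.2262 + 36.311940 = 65.538140 u
The mass defect is 65.538140 − 64.92779 = 0.610350 u.
Converting to energy: 0.610350 u × 931.49 MeV/u = 568.535 MeV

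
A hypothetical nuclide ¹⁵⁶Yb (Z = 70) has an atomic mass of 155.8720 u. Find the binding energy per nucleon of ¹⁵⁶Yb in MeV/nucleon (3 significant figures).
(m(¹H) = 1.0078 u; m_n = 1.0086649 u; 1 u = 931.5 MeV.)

8.47 MeV/nucleon

Z = 70, so N = A − Z = 156 − 70 = 86.
Total constituent mass: 70 × 1.0078 + 86 × 1.0086649 = 157.2911814 u
The mass defect is 157.2911814 − 155.8720 = 1.4191814 u.
Binding energy = Δm·c² = 1.4191814 × 931.5 MeV/u = 1321.97 MeV
Dividing by A = 156 gives 8.474 MeV per nucleon.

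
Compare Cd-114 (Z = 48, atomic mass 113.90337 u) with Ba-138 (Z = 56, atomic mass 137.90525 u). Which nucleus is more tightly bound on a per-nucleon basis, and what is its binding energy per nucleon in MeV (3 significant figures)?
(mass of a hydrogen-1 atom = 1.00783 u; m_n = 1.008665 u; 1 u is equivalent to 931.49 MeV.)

Cd-114; 8.53 MeV/nucleon

Cd-114: Σm = 48(1.00783) + 66(1.008665) = 114.947730 u; Δm = 1.044360 u; E_B = 972.81 MeV; E_B/A = 8.533 MeV
Ba-138: Σm = 56(1.00783) + 82(1.008665) = 139.149010 u; Δm = 1.243760 u; E_B = 1158.55 MeV; E_B/A = 8.395 MeV
Cd-114 has the higher binding energy per nucleon, so it is the more tightly bound nucleus.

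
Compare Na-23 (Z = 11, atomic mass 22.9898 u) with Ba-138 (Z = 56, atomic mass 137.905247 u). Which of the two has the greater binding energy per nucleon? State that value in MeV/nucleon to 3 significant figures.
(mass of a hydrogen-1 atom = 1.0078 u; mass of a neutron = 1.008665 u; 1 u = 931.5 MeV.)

Ba-138; 8.38 MeV/nucleon

Na-23: Σm = 11(1.0078) + 12(1.008665) = 23.189780 u; Δm = 0.199980 u; E_B = 186.28 MeV; E_B/A = 8.099 MeV
Ba-138: Σm = 56(1.0078) + 82(1.008665) = 139.147330 u; Δm = 1.242083 u; E_B = 1157.0 MeV; E_B/A = 8.384 MeV
Ba-138 has the higher binding energy per nucleon, so it is the more tightly bound nucleus.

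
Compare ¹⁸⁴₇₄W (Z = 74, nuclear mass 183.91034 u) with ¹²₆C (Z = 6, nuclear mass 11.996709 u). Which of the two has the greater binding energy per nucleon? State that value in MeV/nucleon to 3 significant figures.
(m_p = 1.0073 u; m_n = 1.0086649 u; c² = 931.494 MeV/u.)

¹⁸⁴₇₄W; 8.01 MeV/nucleon

¹⁸⁴₇₄W: Σm = 74(1.0073) + 110(1.0086649) = 185.4933390 u; Δm = 1.5829990 u; E_B = 1474.6 MeV; E_B/A = 8.014 MeV
¹²₆C: Σm = 6(1.0073) + 6(1.0086649) = 12.0957894 u; Δm = 0.0990804 u; E_B = 92.293 MeV; E_B/A = 7.691 MeV
¹⁸⁴₇₄W has the higher binding energy per nucleon, so it is the more tightly bound nucleus.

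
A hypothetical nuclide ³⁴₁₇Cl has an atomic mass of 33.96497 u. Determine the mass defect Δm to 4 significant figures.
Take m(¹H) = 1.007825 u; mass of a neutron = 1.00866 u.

0.3153 u

Σm = 17·m(¹H) + 17·m_n = 17.133025 + 17.14722 = 34.280245 u
Δm = 34.280245 − 33.96497 = 0.315275 u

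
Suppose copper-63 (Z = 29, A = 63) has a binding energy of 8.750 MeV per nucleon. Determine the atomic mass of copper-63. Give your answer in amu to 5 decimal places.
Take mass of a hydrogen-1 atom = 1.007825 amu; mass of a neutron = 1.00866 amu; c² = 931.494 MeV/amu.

62.92957 amu

Total binding energy = 63 × 8.750 = 551.250 MeV
Mass defect = 551.250 MeV / (931.494 MeV/amu) = 0.5917913 amu
Constituent mass = 29(1.007825) + 34(1.00866) = 63.521365 amu
Atomic mass = 63.521365 − 0.5917913 = 62.9295737 amu ≈ 62.92957 amu (to 5 decimal places)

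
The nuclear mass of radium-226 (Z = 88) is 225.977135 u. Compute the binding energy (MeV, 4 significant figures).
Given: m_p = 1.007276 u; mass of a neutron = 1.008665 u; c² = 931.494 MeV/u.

1732 MeV

With 88 protons and 138 neutrons (A = 226):
Total constituent mass: 88 × 1.007276 + 138 × 1.008665 = 227.836058 u
The mass defect is 227.836058 − 225.977135 = 1.858923 u.
Converting to energy: 1.858923 u × 931.494 MeV/u = 1731.58 MeV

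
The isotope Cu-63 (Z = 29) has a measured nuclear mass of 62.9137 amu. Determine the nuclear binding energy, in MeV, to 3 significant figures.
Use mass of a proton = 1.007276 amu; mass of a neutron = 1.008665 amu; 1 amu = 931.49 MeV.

Z = 29, so N = A − Z = 63 − 29 = 34.
Total constituent mass: 29 × 1.007276 + 34 × 1.008665 = 63.505614 amu
The mass defect is 63.505614 − 62.9137 = 0.591914 amu.
Binding energy = Δm·c² = 0.591914 × 931.49 MeV/amu = 551.362 MeV

551 MeV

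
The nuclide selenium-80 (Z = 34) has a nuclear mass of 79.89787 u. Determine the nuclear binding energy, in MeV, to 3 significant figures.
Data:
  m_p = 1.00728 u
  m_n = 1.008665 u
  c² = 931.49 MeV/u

With 34 protons and 46 neutrons (A = 80):
Total constituent mass: 34 × 1.00728 + 46 × 1.008665 = 80.646110 u
The mass defect is 80.646110 − 79.89787 = 0.748240 u.
Binding energy = Δm·c² = 0.748240 × 931.49 MeV/u = 696.978 MeV

697 MeV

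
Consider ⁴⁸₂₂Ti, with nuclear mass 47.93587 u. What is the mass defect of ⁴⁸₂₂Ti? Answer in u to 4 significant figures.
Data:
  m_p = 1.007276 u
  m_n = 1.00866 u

0.4494 u

Mass of separated nucleons = 22(1.007276) + 26(1.00866) = 22.160072 + 26.22516 = 48.385232 u
The mass defect is 48.385232 − 47.93587 = 0.449362 u.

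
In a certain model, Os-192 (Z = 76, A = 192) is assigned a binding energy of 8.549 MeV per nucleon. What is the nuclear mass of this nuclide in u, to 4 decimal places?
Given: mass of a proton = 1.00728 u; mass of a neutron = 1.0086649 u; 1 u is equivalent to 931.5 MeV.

Total binding energy = 192 × 8.549 = 1641.408 MeV
Mass defect = 1641.408 MeV / (931.5 MeV/u) = 1.762113 u
Constituent mass = 76(1.00728) + 116(1.0086649) = 193.5584084 u
Nuclear mass = 193.5584084 − 1.762113 = 191.7962954 u ≈ 191.7963 u (to 4 decimal places)

191.7963 u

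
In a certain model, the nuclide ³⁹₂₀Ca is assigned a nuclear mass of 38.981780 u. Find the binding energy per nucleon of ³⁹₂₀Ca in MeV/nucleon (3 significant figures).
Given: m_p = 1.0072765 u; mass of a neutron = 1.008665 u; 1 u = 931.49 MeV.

7.84 MeV/nucleon

Z = 20, so N = A − Z = 39 − 20 = 19.
Total constituent mass: 20 × 1.0072765 + 19 × 1.008665 = 39.3101650 u
Δm = 39.3101650 − 38.981780 = 0.3283850 u
Converting to energy: 0.3283850 u × 931.49 MeV/u = 305.887 MeV
Per nucleon: 305.887 / 39 = 7.843 MeV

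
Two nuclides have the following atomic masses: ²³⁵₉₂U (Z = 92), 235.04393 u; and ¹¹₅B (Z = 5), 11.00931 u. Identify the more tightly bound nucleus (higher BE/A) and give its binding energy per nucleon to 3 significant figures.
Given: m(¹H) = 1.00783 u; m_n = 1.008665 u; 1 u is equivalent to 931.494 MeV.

²³⁵₉₂U: Σm = 92(1.00783) + 143(1.008665) = 236.959455 u; Δm = 1.915525 u; E_B = 1784.3 MeV; E_B/A = 7.593 MeV
¹¹₅B: Σm = 5(1.00783) + 6(1.008665) = 11.091140 u; Δm = 0.081830 u; E_B = 76.224 MeV; E_B/A = 6.929 MeV
²³⁵₉₂U has the higher binding energy per nucleon, so it is the more tightly bound nucleus.

²³⁵₉₂U; 7.59 MeV/nucleon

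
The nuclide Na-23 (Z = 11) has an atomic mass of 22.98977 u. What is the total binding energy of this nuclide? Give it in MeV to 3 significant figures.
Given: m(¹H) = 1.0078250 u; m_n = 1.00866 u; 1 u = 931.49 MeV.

Total constituent mass: 11 × 1.0078250 + 12 × 1.00866 = 23.1899950 u
The mass defect is 23.1899950 − 22.98977 = 0.2002250 u.
Binding energy = Δm·c² = 0.2002250 × 931.49 MeV/u = 186.508 MeV

187 MeV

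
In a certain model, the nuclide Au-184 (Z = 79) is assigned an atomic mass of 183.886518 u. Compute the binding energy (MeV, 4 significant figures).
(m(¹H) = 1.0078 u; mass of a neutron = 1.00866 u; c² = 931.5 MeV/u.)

1527 MeV

Total constituent mass: 79 × 1.0078 + 105 × 1.00866 = 185.52550 u
Mass defect Δm = 185.52550 − 183.886518 = 1.638982 u
E_B = 1.638982 × 931.5 = 1526.71 MeV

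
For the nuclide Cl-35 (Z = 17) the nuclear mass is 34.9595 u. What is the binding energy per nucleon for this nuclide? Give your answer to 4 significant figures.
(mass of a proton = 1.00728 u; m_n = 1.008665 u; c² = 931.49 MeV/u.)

8.523 MeV/nucleon

Total constituent mass: 17 × 1.00728 + 18 × 1.008665 = 35.279730 u
Mass defect Δm = 35.279730 − 34.9595 = 0.320230 u
Binding energy = Δm·c² = 0.320230 × 931.49 MeV/u = 298.291 MeV
BE/A = 298.291 MeV / 35 = 8.523 MeV/nucleon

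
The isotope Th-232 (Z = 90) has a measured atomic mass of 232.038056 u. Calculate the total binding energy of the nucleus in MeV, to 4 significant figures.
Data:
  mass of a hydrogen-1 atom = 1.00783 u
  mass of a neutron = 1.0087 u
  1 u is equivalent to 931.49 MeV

1772 MeV

The nucleus contains 90 protons and 232 − 90 = 142 neutrons.
Σm = 90·m(¹H) + 142·m_n = 90.70470 + 143.2354 = 233.94010 u
Δm = 233.94010 − 232.038056 = 1.902044 u
Converting to energy: 1.902044 u × 931.49 MeV/u = 1771.73 MeV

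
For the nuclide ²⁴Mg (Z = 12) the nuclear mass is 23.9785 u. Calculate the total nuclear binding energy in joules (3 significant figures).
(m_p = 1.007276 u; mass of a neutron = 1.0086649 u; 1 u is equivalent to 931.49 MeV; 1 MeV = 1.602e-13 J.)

Mass of separated nucleons = 12(1.007276) + 12(1.0086649) = 12.087312 + 12.1039788 = 24.1912908 u
Δm = 24.1912908 − 23.9785 = 0.2127908 u
E_B = 0.2127908 × 931.49 = 198.213 MeV
In joules: 198.213 MeV × 1.602e-13 J/MeV = 3.1754e-11 J

3.18e-11 J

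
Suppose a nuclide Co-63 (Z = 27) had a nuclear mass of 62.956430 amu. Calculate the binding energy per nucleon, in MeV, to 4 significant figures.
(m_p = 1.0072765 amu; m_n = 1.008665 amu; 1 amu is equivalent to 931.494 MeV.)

Total constituent mass: 27 × 1.0072765 + 36 × 1.008665 = 63.5084055 amu
Mass defect Δm = 63.5084055 − 62.956430 = 0.5519755 amu
Binding energy = Δm·c² = 0.5519755 × 931.494 MeV/amu = 514.162 MeV
Per nucleon: 514.162 / 63 = 8.161 MeV

8.161 MeV/nucleon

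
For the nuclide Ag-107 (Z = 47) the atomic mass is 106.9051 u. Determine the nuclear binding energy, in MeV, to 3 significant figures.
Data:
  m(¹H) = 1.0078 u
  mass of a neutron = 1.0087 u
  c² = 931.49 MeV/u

916 MeV

With 47 protons and 60 neutrons (A = 107):
Σm = 47·m(¹H) + 60·m_n = 47.3666 + 60.5220 = 107.8886 u
The mass defect is 107.8886 − 106.9051 = 0.9835 u.
Binding energy = Δm·c² = 0.9835 × 931.49 MeV/u = 916.120 MeV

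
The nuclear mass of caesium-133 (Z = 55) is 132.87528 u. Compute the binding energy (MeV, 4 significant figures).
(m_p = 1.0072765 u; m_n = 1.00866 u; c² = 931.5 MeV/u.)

1118 MeV

Z = 55, so N = A − Z = 133 − 55 = 78.
Σm = 55·m_p + 78·m_n = 55.4002075 + 78.67548 = 134.0756875 u
Mass defect Δm = 134.0756875 − 132.87528 = 1.2004075 u
E_B = 1.2004075 × 931.5 = 1118.18 MeV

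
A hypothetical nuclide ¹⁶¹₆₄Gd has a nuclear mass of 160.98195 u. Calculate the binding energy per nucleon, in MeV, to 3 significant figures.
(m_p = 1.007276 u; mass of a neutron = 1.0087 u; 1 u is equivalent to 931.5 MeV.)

7.68 MeV/nucleon

With 64 protons and 97 neutrons (A = 161):
Mass of separated nucleons = 64(1.007276) + 97(1.0087) = 64.465664 + 97.8439 = 162.309564 u
Mass defect Δm = 162.309564 − 160.98195 = 1.327614 u
Converting to energy: 1.327614 u × 931.5 MeV/u = 1236.67 MeV
Dividing by A = 161 gives 7.681 MeV per nucleon.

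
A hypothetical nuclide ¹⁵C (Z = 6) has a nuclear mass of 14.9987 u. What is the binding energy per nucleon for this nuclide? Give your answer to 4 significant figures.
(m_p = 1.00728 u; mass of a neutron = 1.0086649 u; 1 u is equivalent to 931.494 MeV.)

7.636 MeV/nucleon

Mass of separated nucleons = 6(1.00728) + 9(1.0086649) = 6.04368 + 9.0779841 = 15.1216641 u
Δm = 15.1216641 − 14.9987 = 0.1229641 u
E_B = 0.1229641 × 931.494 = 114.540 MeV
Dividing by A = 15 gives 7.636 MeV per nucleon.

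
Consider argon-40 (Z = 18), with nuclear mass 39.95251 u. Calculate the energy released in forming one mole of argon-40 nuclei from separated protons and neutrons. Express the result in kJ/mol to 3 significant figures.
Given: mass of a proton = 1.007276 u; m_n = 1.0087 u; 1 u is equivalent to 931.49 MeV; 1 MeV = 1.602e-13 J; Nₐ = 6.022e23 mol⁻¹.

3.32e+10 kJ/mol

With 18 protons and 22 neutrons (A = 40):
Σm = 18·m_p + 22·m_n = 18.130968 + 22.1914 = 40.322368 u
Δm = 40.322368 − 39.95251 = 0.369858 u
E_B = 0.369858 × 931.49 = 344.519 MeV
Per nucleus in joules: 344.519 MeV × 1.602e-13 J/MeV = 5.5192e-11 J
Per mole: 5.5192e-11 J × 6.022e23 mol⁻¹ = 3.3237e+13 J/mol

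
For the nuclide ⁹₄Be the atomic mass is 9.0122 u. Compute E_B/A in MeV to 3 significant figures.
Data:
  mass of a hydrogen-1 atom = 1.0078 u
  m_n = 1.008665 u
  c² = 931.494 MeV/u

Mass of separated nucleons = 4(1.0078) + 5(1.008665) = 4.0312 + 5.043325 = 9.074525 u
Mass defect Δm = 9.074525 − 9.0122 = 0.062325 u
Converting to energy: 0.062325 u × 931.494 MeV/u = 58.0554 MeV
Per nucleon: 58.0554 / 9 = 6.451 MeV

6.45 MeV/nucleon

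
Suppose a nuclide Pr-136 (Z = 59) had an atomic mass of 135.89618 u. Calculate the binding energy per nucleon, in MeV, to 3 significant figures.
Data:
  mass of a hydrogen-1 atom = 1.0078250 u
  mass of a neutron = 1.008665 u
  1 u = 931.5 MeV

With 59 protons and 77 neutrons (A = 136):
Mass of separated nucleons = 59(1.0078250) + 77(1.008665) = 59.4616750 + 77.667205 = 137.1288800 u
The mass defect is 137.1288800 − 135.89618 = 1.2327000 u.
E_B = 1.2327000 × 931.5 = 1148.26 MeV
Dividing by A = 136 gives 8.443 MeV per nucleon.

8.44 MeV/nucleon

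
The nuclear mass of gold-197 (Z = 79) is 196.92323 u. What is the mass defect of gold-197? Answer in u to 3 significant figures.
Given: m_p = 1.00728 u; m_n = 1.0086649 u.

1.67 u

Mass of separated nucleons = 79(1.00728) + 118(1.0086649) = 79.57512 + 119.0224582 = 198.5975782 u
Mass defect Δm = 198.5975782 − 196.92323 = 1.6743482 u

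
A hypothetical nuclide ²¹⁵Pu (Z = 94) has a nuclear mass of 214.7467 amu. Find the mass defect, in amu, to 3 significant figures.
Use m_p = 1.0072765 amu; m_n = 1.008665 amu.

Σm = 94·m_p + 121·m_n = 94.6839910 + 122.048465 = 216.7324560 amu
Δm = 216.7324560 − 214.7467 = 1.9857560 amu

1.99 amu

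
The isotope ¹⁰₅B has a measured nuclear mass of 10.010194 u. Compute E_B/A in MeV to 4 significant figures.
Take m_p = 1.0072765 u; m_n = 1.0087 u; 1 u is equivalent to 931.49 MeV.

6.491 MeV/nucleon

Z = 5, so N = A − Z = 10 − 5 = 5.
Total constituent mass: 5 × 1.0072765 + 5 × 1.0087 = 10.0798825 u
Mass defect Δm = 10.0798825 − 10.010194 = 0.0696885 u
Converting to energy: 0.0696885 u × 931.49 MeV/u = 64.9141 MeV
Dividing by A = 10 gives 6.491 MeV per nucleon.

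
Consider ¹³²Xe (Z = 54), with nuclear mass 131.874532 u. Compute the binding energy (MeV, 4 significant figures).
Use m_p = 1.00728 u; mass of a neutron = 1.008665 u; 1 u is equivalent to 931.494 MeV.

With 54 protons and 78 neutrons (A = 132):
Σm = 54·m_p + 78·m_n = 54.39312 + 78.675870 = 133.068990 u
Mass defect Δm = 133.068990 − 131.874532 = 1.194458 u
E_B = 1.194458 × 931.494 = 1112.63 MeV

1113 MeV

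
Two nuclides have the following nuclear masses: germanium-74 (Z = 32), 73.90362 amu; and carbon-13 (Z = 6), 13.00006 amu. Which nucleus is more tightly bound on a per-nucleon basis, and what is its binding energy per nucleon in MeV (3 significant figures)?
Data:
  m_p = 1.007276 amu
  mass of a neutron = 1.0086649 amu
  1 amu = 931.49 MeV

germanium-74: Σm = 32(1.007276) + 42(1.0086649) = 74.5967578 amu; Δm = 0.6931378 amu; E_B = 645.65 MeV; E_B/A = 8.725 MeV
carbon-13: Σm = 6(1.007276) + 7(1.0086649) = 13.1043103 amu; Δm = 0.1042503 amu; E_B = 97.108 MeV; E_B/A = 7.470 MeV
germanium-74 has the higher binding energy per nucleon, so it is the more tightly bound nucleus.

germanium-74; 8.73 MeV/nucleon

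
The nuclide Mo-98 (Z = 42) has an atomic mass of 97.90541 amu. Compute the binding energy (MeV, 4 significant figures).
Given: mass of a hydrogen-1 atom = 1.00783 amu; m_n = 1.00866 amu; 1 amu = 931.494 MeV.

846.2 MeV

Mass of separated nucleons = 42(1.00783) + 56(1.00866) = 42.32886 + 56.48496 = 98.81382 amu
Mass defect Δm = 98.81382 − 97.90541 = 0.90841 amu
Converting to energy: 0.90841 amu × 931.494 MeV/amu = 846.178 MeV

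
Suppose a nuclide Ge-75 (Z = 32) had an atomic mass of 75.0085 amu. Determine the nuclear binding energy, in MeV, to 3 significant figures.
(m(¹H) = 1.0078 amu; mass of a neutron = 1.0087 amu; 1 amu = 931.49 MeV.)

573 MeV

Mass of separated nucleons = 32(1.0078) + 43(1.0087) = 32.2496 + 43.3741 = 75.6237 amu
Mass defect Δm = 75.6237 − 75.0085 = 0.6152 amu
E_B = 0.6152 × 931.49 = 573.053 MeV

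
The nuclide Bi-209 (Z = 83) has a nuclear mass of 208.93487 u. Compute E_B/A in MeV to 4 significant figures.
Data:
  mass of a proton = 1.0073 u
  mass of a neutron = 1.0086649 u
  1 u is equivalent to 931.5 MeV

With 83 protons and 126 neutrons (A = 209):
Σm = 83·m_p + 126·m_n = 83.6059 + 127.0917774 = 210.6976774 u
The mass defect is 210.6976774 − 208.93487 = 1.7628074 u.
Converting to energy: 1.7628074 u × 931.5 MeV/u = 1642.06 MeV
BE/A = 1642.06 MeV / 209 = 7.857 MeV/nucleon

7.857 MeV/nucleon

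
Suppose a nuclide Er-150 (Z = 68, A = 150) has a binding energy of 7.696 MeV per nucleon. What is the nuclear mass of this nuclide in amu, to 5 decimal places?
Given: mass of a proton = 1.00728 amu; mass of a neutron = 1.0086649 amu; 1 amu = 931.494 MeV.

149.96626 amu

Total binding energy = 150 × 7.696 = 1154.400 MeV
Mass defect = 1154.400 MeV / (931.494 MeV/amu) = 1.2392994 amu
Constituent mass = 68(1.00728) + 82(1.0086649) = 151.2055618 amu
Nuclear mass = 151.2055618 − 1.2392994 = 149.9662624 amu ≈ 149.96626 amu (to 5 decimal places)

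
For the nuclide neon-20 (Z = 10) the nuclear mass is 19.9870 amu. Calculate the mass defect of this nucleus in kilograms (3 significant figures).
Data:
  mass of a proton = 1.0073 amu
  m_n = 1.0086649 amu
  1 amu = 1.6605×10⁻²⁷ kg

Total constituent mass: 10 × 1.0073 + 10 × 1.0086649 = 20.1596490 amu
Mass defect Δm = 20.1596490 − 19.9870 = 0.1726490 amu
In SI units: 0.1726490 amu × 1.6605×10⁻²⁷ kg/amu = 2.8668e-28 kg

2.87e-28 kg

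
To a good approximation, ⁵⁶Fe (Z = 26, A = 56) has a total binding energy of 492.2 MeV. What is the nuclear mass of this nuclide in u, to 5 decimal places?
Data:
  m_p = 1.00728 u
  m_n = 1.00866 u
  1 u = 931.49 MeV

55.92068 u

Mass defect = 492.2 MeV / (931.49 MeV/u) = 0.5284007 u
Constituent mass = 26(1.00728) + 30(1.00866) = 56.44908 u
Nuclear mass = 56.44908 − 0.5284007 = 55.9206793 u ≈ 55.92068 u (to 5 decimal places)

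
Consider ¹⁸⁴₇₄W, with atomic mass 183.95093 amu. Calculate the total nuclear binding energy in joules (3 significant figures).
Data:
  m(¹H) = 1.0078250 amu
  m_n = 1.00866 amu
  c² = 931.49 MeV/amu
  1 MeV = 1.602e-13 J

Z = 74, so N = A − Z = 184 − 74 = 110.
Σm = 74·m(¹H) + 110·m_n = 74.5790500 + 110.95260 = 185.5316500 amu
Δm = 185.5316500 − 183.95093 = 1.5807200 amu
E_B = 1.5807200 × 931.49 = 1472.42 MeV
In joules: 1472.42 MeV × 1.602e-13 J/MeV = 2.3588e-10 J

2.36e-10 J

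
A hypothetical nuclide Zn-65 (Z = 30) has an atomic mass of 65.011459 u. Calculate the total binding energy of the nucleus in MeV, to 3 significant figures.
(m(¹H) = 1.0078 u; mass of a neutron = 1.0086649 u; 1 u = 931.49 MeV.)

Z = 30, so N = A − Z = 65 − 30 = 35.
Total constituent mass: 30 × 1.0078 + 35 × 1.0086649 = 65.5372715 u
Mass defect Δm = 65.5372715 − 65.011459 = 0.5258125 u
E_B = 0.5258125 × 931.49 = 489.789 MeV

490 MeV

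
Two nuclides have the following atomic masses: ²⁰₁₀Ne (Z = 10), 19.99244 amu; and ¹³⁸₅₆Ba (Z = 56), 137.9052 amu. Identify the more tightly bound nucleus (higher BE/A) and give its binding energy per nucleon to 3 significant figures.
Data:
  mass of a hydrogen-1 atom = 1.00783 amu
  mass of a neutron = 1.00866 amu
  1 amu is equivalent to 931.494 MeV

¹³⁸₅₆Ba; 8.39 MeV/nucleon

²⁰₁₀Ne: Σm = 10(1.00783) + 10(1.00866) = 20.16490 amu; Δm = 0.17246 amu; E_B = 160.645 MeV; E_B/A = 8.032 MeV
¹³⁸₅₆Ba: Σm = 56(1.00783) + 82(1.00866) = 139.14860 amu; Δm = 1.24340 amu; E_B = 1158.2 MeV; E_B/A = 8.393 MeV
¹³⁸₅₆Ba has the higher binding energy per nucleon, so it is the more tightly bound nucleus.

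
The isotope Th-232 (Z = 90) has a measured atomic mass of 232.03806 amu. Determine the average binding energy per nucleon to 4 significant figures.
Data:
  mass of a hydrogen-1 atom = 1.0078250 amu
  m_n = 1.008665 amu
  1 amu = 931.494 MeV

Z = 90, so N = A − Z = 232 − 90 = 142.
Mass of separated nucleons = 90(1.0078250) + 142(1.008665) = 90.7042500 + 143.230430 = 233.9346800 amu
The mass defect is 233.9346800 − 232.03806 = 1.8966200 amu.
Binding energy = Δm·c² = 1.8966200 × 931.494 MeV/amu = 1766.69 MeV
BE/A = 1766.69 MeV / 232 = 7.615 MeV/nucleon

7.615 MeV/nucleon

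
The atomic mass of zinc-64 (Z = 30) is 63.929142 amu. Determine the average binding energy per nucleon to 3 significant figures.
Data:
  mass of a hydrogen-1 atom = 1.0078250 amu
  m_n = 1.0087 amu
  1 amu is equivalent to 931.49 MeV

8.75 MeV/nucleon

The nucleus contains 30 protons and 64 − 30 = 34 neutrons.
Σm = 30·m(¹H) + 34·m_n = 30.2347500 + 34.2958 = 64.5305500 amu
Mass defect Δm = 64.5305500 − 63.929142 = 0.6014080 amu
E_B = 0.6014080 × 931.49 = 560.206 MeV
BE/A = 560.206 MeV / 64 = 8.753 MeV/nucleon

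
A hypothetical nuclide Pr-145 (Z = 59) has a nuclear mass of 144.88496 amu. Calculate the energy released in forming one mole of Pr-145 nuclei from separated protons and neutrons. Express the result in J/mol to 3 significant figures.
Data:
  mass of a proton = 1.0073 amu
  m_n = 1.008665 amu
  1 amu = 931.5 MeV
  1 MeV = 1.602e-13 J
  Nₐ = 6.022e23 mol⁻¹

1.16e+14 J/mol

With 59 protons and 86 neutrons (A = 145):
Σm = 59·m_p + 86·m_n = 59.4307 + 86.745190 = 146.175890 amu
The mass defect is 146.175890 − 144.88496 = 1.290930 amu.
E_B = 1.290930 × 931.5 = 1202.50 MeV
Per nucleus in joules: 1202.50 MeV × 1.602e-13 J/MeV = 1.9264e-10 J
Per mole: 1.9264e-10 J × 6.022e23 mol⁻¹ = 1.1601e+14 J/mol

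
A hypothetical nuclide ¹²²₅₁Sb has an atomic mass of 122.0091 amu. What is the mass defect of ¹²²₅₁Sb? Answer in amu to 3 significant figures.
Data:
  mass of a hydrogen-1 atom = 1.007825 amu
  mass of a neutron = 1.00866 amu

Σm = 51·m(¹H) + 71·m_n = 51.399075 + 71.61486 = 123.013935 amu
The mass defect is 123.013935 − 122.0091 = 1.004835 amu.

1.00 amu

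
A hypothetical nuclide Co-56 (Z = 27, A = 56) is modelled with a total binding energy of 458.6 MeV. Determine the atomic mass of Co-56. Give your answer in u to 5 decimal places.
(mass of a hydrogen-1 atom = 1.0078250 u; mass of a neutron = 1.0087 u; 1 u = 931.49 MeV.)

55.97125 u

Mass defect = 458.6 MeV / (931.49 MeV/u) = 0.4923295 u
Constituent mass = 27(1.0078250) + 29(1.0087) = 56.4635750 u
Atomic mass = 56.4635750 − 0.4923295 = 55.9712455 u ≈ 55.97125 u (to 5 decimal places)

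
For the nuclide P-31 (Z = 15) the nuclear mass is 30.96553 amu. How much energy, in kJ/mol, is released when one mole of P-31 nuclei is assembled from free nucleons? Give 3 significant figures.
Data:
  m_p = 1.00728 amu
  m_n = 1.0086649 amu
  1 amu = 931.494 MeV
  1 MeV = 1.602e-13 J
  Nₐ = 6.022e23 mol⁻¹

2.54e+10 kJ/mol

Z = 15, so N = A − Z = 31 − 15 = 16.
Mass of separated nucleons = 15(1.00728) + 16(1.0086649) = 15.10920 + 16.1386384 = 31.2478384 amu
Δm = 31.2478384 − 30.96553 = 0.2823084 amu
Binding energy = Δm·c² = 0.2823084 × 931.494 MeV/amu = 262.969 MeV
Per nucleus in joules: 262.969 MeV × 1.602e-13 J/MeV = 4.2128e-11 J
Per mole: 4.2128e-11 J × 6.022e23 mol⁻¹ = 2.5369e+13 J/mol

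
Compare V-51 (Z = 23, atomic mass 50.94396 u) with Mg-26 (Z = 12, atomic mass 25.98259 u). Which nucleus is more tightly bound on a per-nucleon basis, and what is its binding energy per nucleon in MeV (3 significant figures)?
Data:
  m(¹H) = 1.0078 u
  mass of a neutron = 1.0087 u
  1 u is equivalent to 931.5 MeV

V-51: Σm = 23(1.0078) + 28(1.0087) = 51.4230 u; Δm = 0.47904 u; E_B = 446.23 MeV; E_B/A = 8.750 MeV
Mg-26: Σm = 12(1.0078) + 14(1.0087) = 26.2154 u; Δm = 0.23281 u; E_B = 216.86 MeV; E_B/A = 8.341 MeV
V-51 has the higher binding energy per nucleon, so it is the more tightly bound nucleus.

V-51; 8.75 MeV/nucleon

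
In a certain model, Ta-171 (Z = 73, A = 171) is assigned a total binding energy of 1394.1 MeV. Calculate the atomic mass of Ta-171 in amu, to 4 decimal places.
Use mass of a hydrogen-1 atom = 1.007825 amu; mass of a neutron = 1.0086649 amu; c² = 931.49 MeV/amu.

170.9238 amu

Mass defect = 1394.1 MeV / (931.49 MeV/amu) = 1.496634 amu
Constituent mass = 73(1.007825) + 98(1.0086649) = 172.4203852 amu
Atomic mass = 172.4203852 − 1.496634 = 170.9237512 amu ≈ 170.9238 amu (to 4 decimal places)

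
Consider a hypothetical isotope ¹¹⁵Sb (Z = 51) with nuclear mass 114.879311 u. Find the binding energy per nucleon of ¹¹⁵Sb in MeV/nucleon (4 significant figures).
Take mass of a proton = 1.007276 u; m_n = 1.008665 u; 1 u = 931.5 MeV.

8.475 MeV/nucleon

Z = 51, so N = A − Z = 115 − 51 = 64.
Σm = 51·m_p + 64·m_n = 51.371076 + 64.554560 = 115.925636 u
The mass defect is 115.925636 − 114.879311 = 1.046325 u.
Converting to energy: 1.046325 u × 931.5 MeV/u = 974.652 MeV
BE/A = 974.652 MeV / 115 = 8.475 MeV/nucleon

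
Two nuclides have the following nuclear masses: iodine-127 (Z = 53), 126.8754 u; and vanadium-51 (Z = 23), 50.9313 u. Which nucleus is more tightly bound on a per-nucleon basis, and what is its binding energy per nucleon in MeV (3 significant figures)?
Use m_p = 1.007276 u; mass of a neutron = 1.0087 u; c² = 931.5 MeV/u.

vanadium-51; 8.76 MeV/nucleon

iodine-127: Σm = 53(1.007276) + 74(1.0087) = 128.029428 u; Δm = 1.154028 u; E_B = 1074.98 MeV; E_B/A = 8.464 MeV
vanadium-51: Σm = 23(1.007276) + 28(1.0087) = 51.410948 u; Δm = 0.479648 u; E_B = 446.79 MeV; E_B/A = 8.761 MeV
vanadium-51 has the higher binding energy per nucleon, so it is the more tightly bound nucleus.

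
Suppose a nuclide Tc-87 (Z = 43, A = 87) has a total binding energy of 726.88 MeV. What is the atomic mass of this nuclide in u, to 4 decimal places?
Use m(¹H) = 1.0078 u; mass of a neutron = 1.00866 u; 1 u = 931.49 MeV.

86.9361 u

Mass defect = 726.88 MeV / (931.49 MeV/u) = 0.780341 u
Constituent mass = 43(1.0078) + 44(1.00866) = 87.71644 u
Atomic mass = 87.71644 − 0.780341 = 86.936099 u ≈ 86.9361 u (to 4 decimal places)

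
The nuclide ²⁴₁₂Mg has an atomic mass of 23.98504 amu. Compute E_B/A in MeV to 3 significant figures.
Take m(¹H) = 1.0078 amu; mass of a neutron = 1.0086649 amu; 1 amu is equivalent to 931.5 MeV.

The nucleus contains 12 protons and 24 − 12 = 12 neutrons.
Total constituent mass: 12 × 1.0078 + 12 × 1.0086649 = 24.1975788 amu
The mass defect is 24.1975788 − 23.98504 = 0.2125388 amu.
Converting to energy: 0.2125388 amu × 931.5 MeV/amu = 197.980 MeV
BE/A = 197.980 MeV / 24 = 8.249 MeV/nucleon

8.25 MeV/nucleon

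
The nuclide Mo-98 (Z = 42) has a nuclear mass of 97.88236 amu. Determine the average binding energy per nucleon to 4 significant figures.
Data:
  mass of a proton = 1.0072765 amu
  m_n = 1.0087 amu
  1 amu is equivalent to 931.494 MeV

Mass of separated nucleons = 42(1.0072765) + 56(1.0087) = 42.3056130 + 56.4872 = 98.7928130 amu
The mass defect is 98.7928130 − 97.88236 = 0.9104530 amu.
E_B = 0.9104530 × 931.494 = 848.082 MeV
Per nucleon: 848.082 / 98 = 8.654 MeV

8.654 MeV/nucleon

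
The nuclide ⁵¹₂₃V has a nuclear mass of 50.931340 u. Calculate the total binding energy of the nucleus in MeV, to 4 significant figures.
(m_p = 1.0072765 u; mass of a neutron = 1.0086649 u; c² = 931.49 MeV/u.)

Total constituent mass: 23 × 1.0072765 + 28 × 1.0086649 = 51.4099767 u
The mass defect is 51.4099767 − 50.931340 = 0.4786367 u.
Binding energy = Δm·c² = 0.4786367 × 931.49 MeV/u = 445.845 MeV

445.8 MeV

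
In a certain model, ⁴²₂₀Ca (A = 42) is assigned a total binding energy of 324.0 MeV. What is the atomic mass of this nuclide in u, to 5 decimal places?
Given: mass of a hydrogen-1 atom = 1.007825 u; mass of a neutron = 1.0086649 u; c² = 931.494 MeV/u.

Mass defect = 324.0 MeV / (931.494 MeV/u) = 0.3478283 u
Constituent mass = 20(1.007825) + 22(1.0086649) = 42.3471278 u
Atomic mass = 42.3471278 − 0.3478283 = 41.9992995 u ≈ 41.99930 u (to 5 decimal places)

41.99930 u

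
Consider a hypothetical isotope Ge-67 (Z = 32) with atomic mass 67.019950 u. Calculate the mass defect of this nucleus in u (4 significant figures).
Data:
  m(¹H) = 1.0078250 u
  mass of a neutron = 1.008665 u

0.5337 u

With 32 protons and 35 neutrons (A = 67):
Σm = 32·m(¹H) + 35·m_n = 32.2504000 + 35.303275 = 67.5536750 u
Mass defect Δm = 67.5536750 − 67.019950 = 0.5337250 u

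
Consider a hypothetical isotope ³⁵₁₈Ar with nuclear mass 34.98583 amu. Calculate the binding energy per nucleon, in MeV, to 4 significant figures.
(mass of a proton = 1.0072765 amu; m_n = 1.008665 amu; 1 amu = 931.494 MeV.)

With 18 protons and 17 neutrons (A = 35):
Mass of separated nucleons = 18(1.0072765) + 17(1.008665) = 18.1309770 + 17.147305 = 35.2782820 amu
The mass defect is 35.2782820 − 34.98583 = 0.2924520 amu.
Converting to energy: 0.2924520 amu × 931.494 MeV/amu = 272.417 MeV
Per nucleon: 272.417 / 35 = 7.783 MeV

7.783 MeV/nucleon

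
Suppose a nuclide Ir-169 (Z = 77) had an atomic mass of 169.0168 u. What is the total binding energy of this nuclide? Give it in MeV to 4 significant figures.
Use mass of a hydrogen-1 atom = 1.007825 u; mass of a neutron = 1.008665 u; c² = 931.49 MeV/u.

1288 MeV

Z = 77, so N = A − Z = 169 − 77 = 92.
Σm = 77·m(¹H) + 92·m_n = 77.602525 + 92.797180 = 170.399705 u
The mass defect is 170.399705 − 169.0168 = 1.382905 u.
Binding energy = Δm·c² = 1.382905 × 931.49 MeV/u = 1288.16 MeV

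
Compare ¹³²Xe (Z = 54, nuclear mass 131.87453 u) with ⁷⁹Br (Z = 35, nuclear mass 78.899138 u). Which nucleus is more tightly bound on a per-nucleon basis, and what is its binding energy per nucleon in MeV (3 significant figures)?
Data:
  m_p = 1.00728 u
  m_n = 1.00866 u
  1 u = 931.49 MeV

⁷⁹Br; 8.69 MeV/nucleon

¹³²Xe: Σm = 54(1.00728) + 78(1.00866) = 133.06860 u; Δm = 1.19407 u; E_B = 1112.26 MeV; E_B/A = 8.426 MeV
⁷⁹Br: Σm = 35(1.00728) + 44(1.00866) = 79.63584 u; Δm = 0.736702 u; E_B = 686.23 MeV; E_B/A = 8.686 MeV
⁷⁹Br has the higher binding energy per nucleon, so it is the more tightly bound nucleus.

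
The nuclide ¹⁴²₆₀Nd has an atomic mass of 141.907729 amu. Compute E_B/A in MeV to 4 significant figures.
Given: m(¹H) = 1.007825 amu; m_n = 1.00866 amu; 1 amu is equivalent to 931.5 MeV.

8.343 MeV/nucleon

Mass of separated nucleons = 60(1.007825) + 82(1.00866) = 60.469500 + 82.71012 = 143.179620 amu
Mass defect Δm = 143.179620 − 141.907729 = 1.271891 amu
Converting to energy: 1.271891 amu × 931.5 MeV/amu = 1184.77 MeV
Per nucleon: 1184.77 / 142 = 8.343 MeV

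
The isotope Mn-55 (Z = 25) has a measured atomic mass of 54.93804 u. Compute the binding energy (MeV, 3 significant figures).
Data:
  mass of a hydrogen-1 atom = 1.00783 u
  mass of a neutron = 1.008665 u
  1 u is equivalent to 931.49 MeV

The nucleus contains 25 protons and 55 − 25 = 30 neutrons.
Mass of separated nucleons = 25(1.00783) + 30(1.008665) = 25.19575 + 30.259950 = 55.455700 u
Mass defect Δm = 55.455700 − 54.93804 = 0.517660 u
E_B = 0.517660 × 931.49 = 482.195 MeV

482 MeV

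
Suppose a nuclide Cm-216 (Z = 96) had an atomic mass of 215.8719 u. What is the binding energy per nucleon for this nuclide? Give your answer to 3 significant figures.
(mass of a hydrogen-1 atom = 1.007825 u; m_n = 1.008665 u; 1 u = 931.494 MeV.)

The nucleus contains 96 protons and 216 − 96 = 120 neutrons.
Mass of separated nucleons = 96(1.007825) + 120(1.008665) = 96.751200 + 121.039800 = 217.791000 u
Mass defect Δm = 217.791000 − 215.8719 = 1.919100 u
E_B = 1.919100 × 931.494 = 1787.63 MeV
BE/A = 1787.63 MeV / 216 = 8.276 MeV/nucleon

8.28 MeV/nucleon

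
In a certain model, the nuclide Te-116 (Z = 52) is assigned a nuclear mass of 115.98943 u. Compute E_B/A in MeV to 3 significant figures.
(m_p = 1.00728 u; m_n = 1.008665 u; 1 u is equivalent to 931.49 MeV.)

7.58 MeV/nucleon

With 52 protons and 64 neutrons (A = 116):
Total constituent mass: 52 × 1.00728 + 64 × 1.008665 = 116.933120 u
The mass defect is 116.933120 − 115.98943 = 0.943690 u.
E_B = 0.943690 × 931.49 = 879.038 MeV
Per nucleon: 879.038 / 116 = 7.578 MeV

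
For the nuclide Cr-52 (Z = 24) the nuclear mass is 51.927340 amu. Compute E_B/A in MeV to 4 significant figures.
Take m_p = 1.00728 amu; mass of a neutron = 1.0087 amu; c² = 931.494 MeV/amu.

8.795 MeV/nucleon

Total constituent mass: 24 × 1.00728 + 28 × 1.0087 = 52.41832 amu
Mass defect Δm = 52.41832 − 51.927340 = 0.490980 amu
E_B = 0.490980 × 931.494 = 457.345 MeV
Dividing by A = 52 gives 8.795 MeV per nucleon.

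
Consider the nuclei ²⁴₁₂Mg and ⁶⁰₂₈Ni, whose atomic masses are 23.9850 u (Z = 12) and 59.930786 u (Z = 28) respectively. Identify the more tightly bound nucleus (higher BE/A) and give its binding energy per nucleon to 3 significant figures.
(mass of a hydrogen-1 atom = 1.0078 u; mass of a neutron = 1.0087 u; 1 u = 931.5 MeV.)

²⁴₁₂Mg: Σm = 12(1.0078) + 12(1.0087) = 24.1980 u; Δm = 0.2130 u; E_B = 198.41 MeV; E_B/A = 8.267 MeV
⁶⁰₂₈Ni: Σm = 28(1.0078) + 32(1.0087) = 60.4968 u; Δm = 0.566014 u; E_B = 527.24 MeV; E_B/A = 8.787 MeV
⁶⁰₂₈Ni has the higher binding energy per nucleon, so it is the more tightly bound nucleus.

⁶⁰₂₈Ni; 8.79 MeV/nucleon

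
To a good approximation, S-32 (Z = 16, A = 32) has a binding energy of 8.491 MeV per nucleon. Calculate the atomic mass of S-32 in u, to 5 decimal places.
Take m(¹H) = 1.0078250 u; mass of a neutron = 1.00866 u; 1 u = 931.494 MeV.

Total binding energy = 32 × 8.491 = 271.712 MeV
Mass defect = 271.712 MeV / (931.494 MeV/u) = 0.2916948 u
Constituent mass = 16(1.0078250) + 16(1.00866) = 32.2637600 u
Atomic mass = 32.2637600 − 0.2916948 = 31.9720652 u ≈ 31.97207 u (to 5 decimal places)

31.97207 u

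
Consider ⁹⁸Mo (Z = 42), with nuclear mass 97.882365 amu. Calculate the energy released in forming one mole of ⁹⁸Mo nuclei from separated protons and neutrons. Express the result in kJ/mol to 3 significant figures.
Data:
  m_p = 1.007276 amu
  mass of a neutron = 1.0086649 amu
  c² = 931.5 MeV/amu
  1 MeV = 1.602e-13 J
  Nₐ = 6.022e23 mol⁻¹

With 42 protons and 56 neutrons (A = 98):
Total constituent mass: 42 × 1.007276 + 56 × 1.0086649 = 98.7908264 amu
Mass defect Δm = 98.7908264 − 97.882365 = 0.9084614 amu
E_B = 0.9084614 × 931.5 = 846.232 MeV
Per nucleus in joules: 846.232 MeV × 1.602e-13 J/MeV = 1.3557e-10 J
Per mole: 1.3557e-10 J × 6.022e23 mol⁻¹ = 8.1640e+13 J/mol

8.16e+10 kJ/mol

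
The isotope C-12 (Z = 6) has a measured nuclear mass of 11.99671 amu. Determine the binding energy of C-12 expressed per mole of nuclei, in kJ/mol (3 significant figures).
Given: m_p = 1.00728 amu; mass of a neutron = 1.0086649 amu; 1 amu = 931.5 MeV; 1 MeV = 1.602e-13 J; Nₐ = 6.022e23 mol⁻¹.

8.89e+09 kJ/mol

With 6 protons and 6 neutrons (A = 12):
Σm = 6·m_p + 6·m_n = 6.04368 + 6.0519894 = 12.0956694 amu
The mass defect is 12.0956694 − 11.99671 = 0.0989594 amu.
Binding energy = Δm·c² = 0.0989594 × 931.5 MeV/amu = 92.1807 MeV
Per nucleus in joules: 92.1807 MeV × 1.602e-13 J/MeV = 1.4767e-11 J
Per mole: 1.4767e-11 J × 6.022e23 mol⁻¹ = 8.8927e+12 J/mol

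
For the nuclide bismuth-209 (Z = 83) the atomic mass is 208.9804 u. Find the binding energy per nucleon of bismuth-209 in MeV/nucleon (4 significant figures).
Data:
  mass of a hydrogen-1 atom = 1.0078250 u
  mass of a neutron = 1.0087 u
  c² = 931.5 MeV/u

The nucleus contains 83 protons and 209 − 83 = 126 neutrons.
Mass of separated nucleons = 83(1.0078250) + 126(1.0087) = 83.6494750 + 127.0962 = 210.7456750 u
Δm = 210.7456750 − 208.9804 = 1.7652750 u
Converting to energy: 1.7652750 u × 931.5 MeV/u = 1644.35 MeV
Per nucleon: 1644.35 / 209 = 7.868 MeV

7.868 MeV/nucleon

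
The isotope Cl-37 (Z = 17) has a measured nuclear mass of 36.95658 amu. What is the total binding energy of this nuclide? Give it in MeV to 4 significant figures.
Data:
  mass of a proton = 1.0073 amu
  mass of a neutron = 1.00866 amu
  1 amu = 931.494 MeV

Z = 17, so N = A − Z = 37 − 17 = 20.
Total constituent mass: 17 × 1.0073 + 20 × 1.00866 = 37.29730 amu
Mass defect Δm = 37.29730 − 36.95658 = 0.34072 amu
E_B = 0.34072 × 931.494 = 317.379 MeV

317.4 MeV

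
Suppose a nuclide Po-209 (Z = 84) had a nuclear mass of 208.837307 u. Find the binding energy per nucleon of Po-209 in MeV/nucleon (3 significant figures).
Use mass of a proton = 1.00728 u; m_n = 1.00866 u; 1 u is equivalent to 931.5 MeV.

Total constituent mass: 84 × 1.00728 + 125 × 1.00866 = 210.69402 u
Mass defect Δm = 210.69402 − 208.837307 = 1.856713 u
Converting to energy: 1.856713 u × 931.5 MeV/u = 1729.53 MeV
Per nucleon: 1729.53 / 209 = 8.275 MeV

8.28 MeV/nucleon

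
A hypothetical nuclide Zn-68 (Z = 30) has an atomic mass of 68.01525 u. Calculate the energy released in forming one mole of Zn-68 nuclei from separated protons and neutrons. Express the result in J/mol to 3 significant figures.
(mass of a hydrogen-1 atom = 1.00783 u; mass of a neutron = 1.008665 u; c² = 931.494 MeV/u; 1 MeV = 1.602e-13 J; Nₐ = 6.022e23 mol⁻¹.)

4.93e+13 J/mol

The nucleus contains 30 protons and 68 − 30 = 38 neutrons.
Σm = 30·m(¹H) + 38·m_n = 30.23490 + 38.329270 = 68.564170 u
Δm = 68.564170 − 68.01525 = 0.548920 u
E_B = 0.548920 × 931.494 = 511.316 MeV
Per nucleus in joules: 511.316 MeV × 1.602e-13 J/MeV = 8.1913e-11 J
Per mole: 8.1913e-11 J × 6.022e23 mol⁻¹ = 4.9328e+13 J/mol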